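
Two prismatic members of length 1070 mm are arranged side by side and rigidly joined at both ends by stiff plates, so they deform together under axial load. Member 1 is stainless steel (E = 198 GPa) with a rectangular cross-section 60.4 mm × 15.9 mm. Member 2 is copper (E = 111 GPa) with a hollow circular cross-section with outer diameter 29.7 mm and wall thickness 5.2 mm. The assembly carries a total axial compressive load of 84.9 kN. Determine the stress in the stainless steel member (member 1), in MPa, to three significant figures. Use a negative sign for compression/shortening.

-71.7 MPa

A_1 = 960.4 mm².
A_2 = 400.2 mm².
Equal strain + equilibrium ⇒ each member carries load in proportion to AE: A₁E₁ = 190200000 N, A₂E₂ = 44430000 N, ΣAE = 234600000 N.
σ₁ = P·E₁/ΣAE = -84900·198000/234600000 = -71.66 MPa.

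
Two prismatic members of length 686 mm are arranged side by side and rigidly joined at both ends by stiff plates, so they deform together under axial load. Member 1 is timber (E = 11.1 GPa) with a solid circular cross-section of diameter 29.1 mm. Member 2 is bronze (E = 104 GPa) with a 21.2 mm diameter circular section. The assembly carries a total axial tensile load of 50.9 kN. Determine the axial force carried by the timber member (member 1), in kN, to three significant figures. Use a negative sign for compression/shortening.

8.52 kN

A_1 = 665.1 mm².
A_2 = 353 mm².
Equal strain + equilibrium ⇒ each member carries load in proportion to AE: A₁E₁ = 7382000 N, A₂E₂ = 36710000 N, ΣAE = 44090000 N.
F₁ = P·A₁E₁/ΣAE = 50900·7382000/44090000 = 8522 N.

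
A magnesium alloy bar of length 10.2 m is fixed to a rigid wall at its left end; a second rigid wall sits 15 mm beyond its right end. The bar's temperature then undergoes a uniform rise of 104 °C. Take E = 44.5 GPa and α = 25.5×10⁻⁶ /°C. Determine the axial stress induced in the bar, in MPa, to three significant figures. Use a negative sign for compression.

-52.6 MPa

Free thermal expansion αLΔT = 25.5e-6 · 10200 · 104 = 27.05 mm.
The walls engage after the gap closes; constrained expansion = 27.05 − 15 = 12.05 mm.
The walls impose strain ε = −(12.05)/10200 = -1.1814e-03; σ = Eε = 44500 · -1.1814e-03 = -52.57 MPa.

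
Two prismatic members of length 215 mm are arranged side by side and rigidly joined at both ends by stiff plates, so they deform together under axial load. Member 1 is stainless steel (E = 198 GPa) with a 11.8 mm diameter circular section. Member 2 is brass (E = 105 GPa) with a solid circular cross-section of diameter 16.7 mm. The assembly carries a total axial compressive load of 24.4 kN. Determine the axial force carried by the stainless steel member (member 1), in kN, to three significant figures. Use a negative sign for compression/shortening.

A_1 = 109.4 mm².
A_2 = 219 mm².
Equal strain + equilibrium ⇒ each member carries load in proportion to AE: A₁E₁ = 21650000 N, A₂E₂ = 23000000 N, ΣAE = 44650000 N.
F₁ = P·A₁E₁/ΣAE = -24400·21650000/44650000 = -11830 N.

-11.8 kN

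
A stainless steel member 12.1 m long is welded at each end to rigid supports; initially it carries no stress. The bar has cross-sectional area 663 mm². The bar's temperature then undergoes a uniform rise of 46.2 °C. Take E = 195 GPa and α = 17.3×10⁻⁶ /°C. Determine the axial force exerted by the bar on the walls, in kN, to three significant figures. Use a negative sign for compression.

-103 kN

Free thermal expansion αLΔT = 17.3e-6 · 12100 · 46.2 = 9.671 mm.
The walls impose strain ε = −(9.671)/12100 = -7.9926e-04; σ = Eε = 195000 · -7.9926e-04 = -155.9 MPa.
Wall reaction R = σ·A = -155.9·663 = -103300 N = -103.3 kN.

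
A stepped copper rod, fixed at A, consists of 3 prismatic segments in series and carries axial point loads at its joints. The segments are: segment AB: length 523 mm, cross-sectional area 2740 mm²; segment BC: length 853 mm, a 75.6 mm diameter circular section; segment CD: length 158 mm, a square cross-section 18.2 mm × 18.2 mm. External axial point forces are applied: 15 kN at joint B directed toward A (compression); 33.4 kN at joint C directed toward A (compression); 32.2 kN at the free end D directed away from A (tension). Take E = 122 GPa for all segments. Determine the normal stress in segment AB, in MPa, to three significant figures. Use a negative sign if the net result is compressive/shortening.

-5.91 MPa

Internal axial forces (sectioning from the free end, tension +): N_CD = 32.2 kN, N_BC = -1.2 kN, N_AB = -16.2 kN.
σ_AB = N_AB/A_AB = -16200/2740 = -5.912 MPa.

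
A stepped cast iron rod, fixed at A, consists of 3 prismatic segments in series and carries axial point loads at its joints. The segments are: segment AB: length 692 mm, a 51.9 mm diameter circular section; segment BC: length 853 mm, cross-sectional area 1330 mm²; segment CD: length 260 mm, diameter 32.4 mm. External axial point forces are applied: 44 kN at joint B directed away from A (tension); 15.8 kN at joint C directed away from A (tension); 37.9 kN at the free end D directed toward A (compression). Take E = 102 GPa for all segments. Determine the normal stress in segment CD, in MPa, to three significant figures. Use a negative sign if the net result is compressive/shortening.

-46.0 MPa

Internal axial forces (sectioning from the free end, tension +): N_CD = -37.9 kN, N_BC = -22.1 kN, N_AB = 21.9 kN.
A_CD = 824.5 mm².
σ_CD = N_CD/A_CD = -37900/824.5 = -45.97 MPa.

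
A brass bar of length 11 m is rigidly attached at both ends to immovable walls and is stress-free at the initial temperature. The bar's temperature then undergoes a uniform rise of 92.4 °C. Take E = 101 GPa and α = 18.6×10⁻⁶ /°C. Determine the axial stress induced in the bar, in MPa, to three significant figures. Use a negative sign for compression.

-174 MPa

Free thermal expansion αLΔT = 18.6e-6 · 11000 · 92.4 = 18.91 mm.
The walls impose strain ε = −(18.91)/11000 = -1.7186e-03; σ = Eε = 101000 · -1.7186e-03 = -173.6 MPa.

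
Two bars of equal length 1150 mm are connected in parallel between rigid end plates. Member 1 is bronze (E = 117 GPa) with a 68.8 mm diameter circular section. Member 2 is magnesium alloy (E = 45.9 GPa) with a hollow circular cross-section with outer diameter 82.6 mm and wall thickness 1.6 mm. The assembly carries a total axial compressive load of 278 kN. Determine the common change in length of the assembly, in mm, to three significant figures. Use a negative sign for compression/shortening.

-0.705 mm

A_1 = 3718 mm².
A_2 = 407.2 mm².
Equal strain + equilibrium ⇒ each member carries load in proportion to AE: A₁E₁ = 435000000 N, A₂E₂ = 18690000 N, ΣAE = 453700000 N.
δ = PL/ΣAE = -278000·1150/453700000 = -0.7047 mm.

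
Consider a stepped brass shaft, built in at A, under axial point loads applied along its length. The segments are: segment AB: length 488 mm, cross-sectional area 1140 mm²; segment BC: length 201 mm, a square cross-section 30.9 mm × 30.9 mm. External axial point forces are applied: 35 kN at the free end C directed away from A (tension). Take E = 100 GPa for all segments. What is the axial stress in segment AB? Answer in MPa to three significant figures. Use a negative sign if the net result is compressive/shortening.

30.7 MPa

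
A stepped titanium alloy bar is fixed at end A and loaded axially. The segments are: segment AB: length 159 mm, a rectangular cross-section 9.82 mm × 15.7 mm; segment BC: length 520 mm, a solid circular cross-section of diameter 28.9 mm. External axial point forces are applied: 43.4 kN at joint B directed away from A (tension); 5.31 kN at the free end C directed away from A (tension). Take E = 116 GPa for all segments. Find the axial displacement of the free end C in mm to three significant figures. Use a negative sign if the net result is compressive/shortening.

0.469 mm

Internal axial forces (sectioning from the free end, tension +): N_BC = 5.31 kN, N_AB = 48.71 kN.
A_AB = 154.2 mm².
A_BC = 656 mm².
δ_AB = 48710·159/(154.2·116000) = 0.4331 mm
δ_BC = 5310·520/(656·116000) = 0.03629 mm
δ = Σδ_i = 0.4693 mm.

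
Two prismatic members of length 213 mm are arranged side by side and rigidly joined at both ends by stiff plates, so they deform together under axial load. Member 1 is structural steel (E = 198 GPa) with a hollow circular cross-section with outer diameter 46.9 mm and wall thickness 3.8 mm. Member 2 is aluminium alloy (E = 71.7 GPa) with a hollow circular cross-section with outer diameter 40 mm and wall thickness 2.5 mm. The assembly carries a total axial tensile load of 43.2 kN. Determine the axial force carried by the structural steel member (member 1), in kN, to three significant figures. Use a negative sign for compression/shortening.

35.8 kN

A_1 = 514.5 mm².
A_2 = 294.5 mm².
Equal strain + equilibrium ⇒ each member carries load in proportion to AE: A₁E₁ = 101900000 N, A₂E₂ = 21120000 N, ΣAE = 123000000 N.
F₁ = P·A₁E₁/ΣAE = 43200·101900000/123000000 = 35780 N.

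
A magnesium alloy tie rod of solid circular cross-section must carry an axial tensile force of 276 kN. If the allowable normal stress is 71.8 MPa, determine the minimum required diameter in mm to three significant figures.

Required area A ≥ P/σ_allow = 276000/71.8 = 3844 mm².
For a solid circular section, d ≥ √(4A/π) = 69.96 mm.

70.0 mm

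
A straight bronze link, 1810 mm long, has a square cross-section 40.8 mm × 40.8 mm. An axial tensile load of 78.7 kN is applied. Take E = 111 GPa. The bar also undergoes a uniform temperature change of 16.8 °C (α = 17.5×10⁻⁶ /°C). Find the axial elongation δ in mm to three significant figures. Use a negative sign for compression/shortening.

1.30 mm

A = 1665 mm².
δ_mech = NL/(AE) = 78700·1810/(1665·111000) = 0.7709 mm.
δ_thermal = αLΔT = 17.5e-6·1810·16.8 = 0.5321 mm.
δ = δ_mech + δ_thermal = 1.303 mm.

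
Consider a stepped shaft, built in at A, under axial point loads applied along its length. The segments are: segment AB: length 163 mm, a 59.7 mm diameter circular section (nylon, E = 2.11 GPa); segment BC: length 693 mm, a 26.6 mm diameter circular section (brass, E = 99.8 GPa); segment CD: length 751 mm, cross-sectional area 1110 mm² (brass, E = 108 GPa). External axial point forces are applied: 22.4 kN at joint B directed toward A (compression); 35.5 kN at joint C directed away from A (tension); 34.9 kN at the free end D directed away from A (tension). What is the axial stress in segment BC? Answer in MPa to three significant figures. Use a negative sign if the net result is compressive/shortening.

127 MPa

Internal axial forces (sectioning from the free end, tension +): N_CD = 34.9 kN, N_BC = 70.4 kN, N_AB = 48 kN.
A_BC = 555.7 mm².
σ_BC = N_BC/A_BC = 70400/555.7 = 126.7 MPa.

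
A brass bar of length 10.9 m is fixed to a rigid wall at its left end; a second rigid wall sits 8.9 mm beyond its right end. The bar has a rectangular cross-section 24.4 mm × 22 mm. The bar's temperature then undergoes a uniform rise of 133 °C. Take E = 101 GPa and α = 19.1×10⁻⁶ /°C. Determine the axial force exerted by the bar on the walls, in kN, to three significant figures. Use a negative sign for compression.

Free thermal expansion αLΔT = 19.1e-6 · 10900 · 133 = 27.69 mm.
The walls engage after the gap closes; constrained expansion = 27.69 − 8.9 = 18.79 mm.
The walls impose strain ε = −(18.79)/10900 = -1.7238e-03; σ = Eε = 101000 · -1.7238e-03 = -174.1 MPa.
Wall reaction R = σ·A = -174.1·536.8 = -93460 N = -93.46 kN.

-93.5 kN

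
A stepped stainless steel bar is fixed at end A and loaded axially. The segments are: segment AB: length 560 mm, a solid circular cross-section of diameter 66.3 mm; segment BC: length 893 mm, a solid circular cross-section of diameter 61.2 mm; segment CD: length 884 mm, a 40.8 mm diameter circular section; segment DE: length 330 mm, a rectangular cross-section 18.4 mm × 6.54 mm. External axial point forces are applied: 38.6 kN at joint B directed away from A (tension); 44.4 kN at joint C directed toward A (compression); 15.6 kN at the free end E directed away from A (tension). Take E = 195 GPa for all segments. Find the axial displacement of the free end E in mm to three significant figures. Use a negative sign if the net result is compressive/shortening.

Internal axial forces (sectioning from the free end, tension +): N_DE = 15.6 kN, N_CD = 15.6 kN, N_BC = -28.8 kN, N_AB = 9.8 kN.
A_AB = 3452 mm².
A_BC = 2942 mm².
A_CD = 1307 mm².
A_DE = 120.3 mm².
δ_AB = 9800·560/(3452·195000) = 0.008152 mm
δ_BC = -28800·893/(2942·195000) = -0.04483 mm
δ_CD = 15600·884/(1307·195000) = 0.05409 mm
δ_DE = 15600·330/(120.3·195000) = 0.2194 mm
δ = Σδ_i = 0.2368 mm.

0.237 mm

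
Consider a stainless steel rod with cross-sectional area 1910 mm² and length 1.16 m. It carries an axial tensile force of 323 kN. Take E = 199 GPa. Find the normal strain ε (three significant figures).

σ = N/A = 169.1 MPa; ε = σ/E = 169.1/199000 = 8.498e-04.

8.50e-04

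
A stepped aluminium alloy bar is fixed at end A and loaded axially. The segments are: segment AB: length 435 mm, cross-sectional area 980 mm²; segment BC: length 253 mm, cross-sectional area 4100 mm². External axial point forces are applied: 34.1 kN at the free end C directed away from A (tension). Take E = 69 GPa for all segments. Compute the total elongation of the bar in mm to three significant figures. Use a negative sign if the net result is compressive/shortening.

Internal axial forces (sectioning from the free end, tension +): N_BC = 34.1 kN, N_AB = 34.1 kN.
δ_AB = 34100·435/(980·69000) = 0.2194 mm
δ_BC = 34100·253/(4100·69000) = 0.0305 mm
δ = Σδ_i = 0.2499 mm.

0.250 mm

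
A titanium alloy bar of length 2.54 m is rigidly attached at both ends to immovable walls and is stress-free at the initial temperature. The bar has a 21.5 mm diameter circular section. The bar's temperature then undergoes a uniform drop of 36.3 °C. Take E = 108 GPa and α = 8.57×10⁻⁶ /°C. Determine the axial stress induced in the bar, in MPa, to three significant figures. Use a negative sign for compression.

33.6 MPa

Free thermal expansion αLΔT = 8.57e-6 · 2540 · -36.3 = -0.7902 mm.
The walls impose strain ε = −(-0.7902)/2540 = 3.1109e-04; σ = Eε = 108000 · 3.1109e-04 = 33.6 MPa.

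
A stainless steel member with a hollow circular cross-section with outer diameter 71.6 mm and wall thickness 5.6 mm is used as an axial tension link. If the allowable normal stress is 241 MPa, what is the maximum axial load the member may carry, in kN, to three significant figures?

280 kN

A = 1161 mm².
P_max = σ_allow · A = 241 · 1161 = 279800 N = 279.8 kN.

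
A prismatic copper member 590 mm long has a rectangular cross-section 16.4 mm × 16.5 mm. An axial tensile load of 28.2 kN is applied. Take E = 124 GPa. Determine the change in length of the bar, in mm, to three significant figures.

0.496 mm

A = 270.6 mm².
δ_mech = NL/(AE) = 28200·590/(270.6·124000) = 0.4959 mm.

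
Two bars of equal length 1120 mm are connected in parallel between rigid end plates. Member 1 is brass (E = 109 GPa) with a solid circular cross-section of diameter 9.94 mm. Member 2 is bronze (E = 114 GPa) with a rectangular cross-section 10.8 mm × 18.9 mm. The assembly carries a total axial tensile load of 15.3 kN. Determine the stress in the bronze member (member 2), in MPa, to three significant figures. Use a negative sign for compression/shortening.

A_1 = 77.6 mm².
A_2 = 204.1 mm².
Equal strain + equilibrium ⇒ each member carries load in proportion to AE: A₁E₁ = 8458000 N, A₂E₂ = 23270000 N, ΣAE = 31730000 N.
σ₂ = P·E₂/ΣAE = 15300·114000/31730000 = 54.97 MPa.

55.0 MPa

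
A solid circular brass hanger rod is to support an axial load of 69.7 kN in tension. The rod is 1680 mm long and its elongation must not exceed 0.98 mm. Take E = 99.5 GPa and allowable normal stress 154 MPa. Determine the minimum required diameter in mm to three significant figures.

39.1 mm

Required area A ≥ P/σ_allow = 69700/154 = 452.6 mm².
For a solid circular section, d ≥ √(4A/π) = 24.01 mm.
Elongation limit: A ≥ PL/(Eδ_allow) = 69700·1680/(99500·0.98) = 1201 mm² ⇒ d ≥ 39.1 mm.
The elongation limit governs.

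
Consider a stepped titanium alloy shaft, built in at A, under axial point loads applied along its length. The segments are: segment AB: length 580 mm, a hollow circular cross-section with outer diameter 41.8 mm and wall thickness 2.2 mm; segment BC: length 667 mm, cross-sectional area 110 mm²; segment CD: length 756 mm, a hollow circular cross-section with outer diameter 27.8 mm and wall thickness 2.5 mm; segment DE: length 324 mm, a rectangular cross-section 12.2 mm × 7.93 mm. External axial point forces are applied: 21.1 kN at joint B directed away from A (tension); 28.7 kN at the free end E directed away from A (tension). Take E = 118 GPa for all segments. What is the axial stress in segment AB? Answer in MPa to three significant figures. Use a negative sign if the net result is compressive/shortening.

182 MPa

Internal axial forces (sectioning from the free end, tension +): N_DE = 28.7 kN, N_CD = 28.7 kN, N_BC = 28.7 kN, N_AB = 49.8 kN.
A_AB = 273.7 mm².
σ_AB = N_AB/A_AB = 49800/273.7 = 182 MPa.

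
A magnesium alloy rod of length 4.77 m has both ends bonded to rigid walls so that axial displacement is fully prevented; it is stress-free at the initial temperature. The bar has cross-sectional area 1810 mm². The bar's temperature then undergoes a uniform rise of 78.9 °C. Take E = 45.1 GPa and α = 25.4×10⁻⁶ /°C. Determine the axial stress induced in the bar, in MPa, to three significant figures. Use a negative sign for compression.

-90.4 MPa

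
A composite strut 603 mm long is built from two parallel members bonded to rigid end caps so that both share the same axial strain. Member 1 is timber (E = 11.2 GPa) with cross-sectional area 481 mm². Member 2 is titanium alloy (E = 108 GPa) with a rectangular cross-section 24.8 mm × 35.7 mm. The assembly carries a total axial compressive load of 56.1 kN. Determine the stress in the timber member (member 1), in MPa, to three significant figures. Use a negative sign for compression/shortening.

A_2 = 885.4 mm².
Equal strain + equilibrium ⇒ each member carries load in proportion to AE: A₁E₁ = 5387000 N, A₂E₂ = 95620000 N, ΣAE = 101000000 N.
σ₁ = P·E₁/ΣAE = -56100·11200/101000000 = -6.221 MPa.

-6.22 MPa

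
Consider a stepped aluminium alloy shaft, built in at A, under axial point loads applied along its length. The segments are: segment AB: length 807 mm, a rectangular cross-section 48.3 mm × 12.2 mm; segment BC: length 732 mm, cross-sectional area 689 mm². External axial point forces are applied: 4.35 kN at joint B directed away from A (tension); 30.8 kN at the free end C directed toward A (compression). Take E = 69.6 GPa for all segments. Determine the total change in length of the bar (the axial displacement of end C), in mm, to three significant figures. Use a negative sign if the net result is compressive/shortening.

-0.991 mm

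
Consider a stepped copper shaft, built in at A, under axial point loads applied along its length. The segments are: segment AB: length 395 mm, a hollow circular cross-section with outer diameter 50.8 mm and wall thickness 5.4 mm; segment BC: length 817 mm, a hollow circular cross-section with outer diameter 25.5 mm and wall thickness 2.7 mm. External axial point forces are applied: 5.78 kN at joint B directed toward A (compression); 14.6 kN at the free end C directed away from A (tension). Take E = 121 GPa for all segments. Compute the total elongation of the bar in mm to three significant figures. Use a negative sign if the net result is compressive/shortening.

Internal axial forces (sectioning from the free end, tension +): N_BC = 14.6 kN, N_AB = 8.82 kN.
A_AB = 770.2 mm².
A_BC = 193.4 mm².
δ_AB = 8820·395/(770.2·121000) = 0.03738 mm
δ_BC = 14600·817/(193.4·121000) = 0.5097 mm
δ = Σδ_i = 0.5471 mm.

0.547 mm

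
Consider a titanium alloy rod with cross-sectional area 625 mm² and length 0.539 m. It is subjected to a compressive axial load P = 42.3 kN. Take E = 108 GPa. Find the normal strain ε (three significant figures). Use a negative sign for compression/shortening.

-6.27e-04

σ = N/A = -67.68 MPa; ε = σ/E = -67.68/108000 = -6.267e-04.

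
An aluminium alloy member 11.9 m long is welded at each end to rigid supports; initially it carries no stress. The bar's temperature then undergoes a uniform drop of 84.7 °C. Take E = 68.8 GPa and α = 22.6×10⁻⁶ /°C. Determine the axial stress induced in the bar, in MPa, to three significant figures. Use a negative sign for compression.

132 MPa

Free thermal expansion αLΔT = 22.6e-6 · 11900 · -84.7 = -22.78 mm.
The walls impose strain ε = −(-22.78)/11900 = 1.9142e-03; σ = Eε = 68800 · 1.9142e-03 = 131.7 MPa.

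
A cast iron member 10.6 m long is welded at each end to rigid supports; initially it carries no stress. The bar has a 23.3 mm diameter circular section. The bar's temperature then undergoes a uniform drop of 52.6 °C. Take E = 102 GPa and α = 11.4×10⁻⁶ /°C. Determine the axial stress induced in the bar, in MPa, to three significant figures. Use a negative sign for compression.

61.2 MPa

Free thermal expansion αLΔT = 11.4e-6 · 10600 · -52.6 = -6.356 mm.
The walls impose strain ε = −(-6.356)/10600 = 5.9964e-04; σ = Eε = 102000 · 5.9964e-04 = 61.16 MPa.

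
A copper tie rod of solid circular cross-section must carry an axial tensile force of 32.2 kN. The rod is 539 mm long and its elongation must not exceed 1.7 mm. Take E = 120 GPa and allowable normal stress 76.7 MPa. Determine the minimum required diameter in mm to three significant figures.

23.1 mm

Required area A ≥ P/σ_allow = 32200/76.7 = 419.8 mm².
For a solid circular section, d ≥ √(4A/π) = 23.12 mm.
Elongation limit: A ≥ PL/(Eδ_allow) = 32200·539/(120000·1.7) = 85.08 mm² ⇒ d ≥ 10.41 mm.
The stress limit governs.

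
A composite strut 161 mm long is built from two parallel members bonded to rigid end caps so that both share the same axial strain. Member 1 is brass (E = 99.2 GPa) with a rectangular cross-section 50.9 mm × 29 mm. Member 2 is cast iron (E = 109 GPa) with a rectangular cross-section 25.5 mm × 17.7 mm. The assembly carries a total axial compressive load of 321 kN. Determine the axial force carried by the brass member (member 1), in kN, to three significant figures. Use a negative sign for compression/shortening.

A_1 = 1476 mm².
A_2 = 451.3 mm².
Equal strain + equilibrium ⇒ each member carries load in proportion to AE: A₁E₁ = 146400000 N, A₂E₂ = 49200000 N, ΣAE = 195600000 N.
F₁ = P·A₁E₁/ΣAE = -321000·146400000/195600000 = -240300 N.

-240 kN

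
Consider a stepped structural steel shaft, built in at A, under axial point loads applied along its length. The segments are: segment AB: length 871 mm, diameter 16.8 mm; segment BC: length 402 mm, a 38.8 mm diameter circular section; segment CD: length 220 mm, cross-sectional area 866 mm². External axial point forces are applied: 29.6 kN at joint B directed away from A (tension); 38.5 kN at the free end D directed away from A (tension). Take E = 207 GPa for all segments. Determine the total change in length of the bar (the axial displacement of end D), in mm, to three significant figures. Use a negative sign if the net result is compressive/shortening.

Internal axial forces (sectioning from the free end, tension +): N_CD = 38.5 kN, N_BC = 38.5 kN, N_AB = 68.1 kN.
A_AB = 221.7 mm².
A_BC = 1182 mm².
δ_AB = 68100·871/(221.7·207000) = 1.293 mm
δ_BC = 38500·402/(1182·207000) = 0.06324 mm
δ_CD = 38500·220/(866·207000) = 0.04725 mm
δ = Σδ_i = 1.403 mm.

1.40 mm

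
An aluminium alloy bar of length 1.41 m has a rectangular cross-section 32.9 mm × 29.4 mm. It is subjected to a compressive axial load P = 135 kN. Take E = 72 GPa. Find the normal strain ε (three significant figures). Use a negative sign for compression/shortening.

A = 967.3 mm².
σ = N/A = -139.6 MPa; ε = σ/E = -139.6/72000 = -1.938e-03.

-0.00194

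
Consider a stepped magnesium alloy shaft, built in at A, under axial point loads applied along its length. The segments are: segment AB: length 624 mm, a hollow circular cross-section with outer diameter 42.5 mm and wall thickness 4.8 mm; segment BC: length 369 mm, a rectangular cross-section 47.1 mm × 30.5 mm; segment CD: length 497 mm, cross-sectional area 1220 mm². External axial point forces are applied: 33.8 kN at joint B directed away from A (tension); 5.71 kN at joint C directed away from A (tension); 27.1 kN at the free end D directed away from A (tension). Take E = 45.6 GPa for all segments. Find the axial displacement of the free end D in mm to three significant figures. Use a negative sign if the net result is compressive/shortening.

Internal axial forces (sectioning from the free end, tension +): N_CD = 27.1 kN, N_BC = 32.81 kN, N_AB = 66.61 kN.
A_AB = 568.5 mm².
A_BC = 1437 mm².
δ_AB = 66610·624/(568.5·45600) = 1.603 mm
δ_BC = 32810·369/(1437·45600) = 0.1848 mm
δ_CD = 27100·497/(1220·45600) = 0.2421 mm
δ = Σδ_i = 2.03 mm.

2.03 mm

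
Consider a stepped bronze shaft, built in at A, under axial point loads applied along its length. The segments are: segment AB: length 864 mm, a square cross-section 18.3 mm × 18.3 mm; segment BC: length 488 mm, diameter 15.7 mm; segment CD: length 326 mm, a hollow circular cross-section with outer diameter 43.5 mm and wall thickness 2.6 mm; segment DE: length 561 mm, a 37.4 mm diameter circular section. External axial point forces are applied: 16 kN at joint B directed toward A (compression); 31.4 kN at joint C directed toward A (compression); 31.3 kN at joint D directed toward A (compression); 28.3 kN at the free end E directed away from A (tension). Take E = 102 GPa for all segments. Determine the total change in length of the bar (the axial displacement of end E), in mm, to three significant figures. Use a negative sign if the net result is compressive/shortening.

-2.01 mm

Internal axial forces (sectioning from the free end, tension +): N_DE = 28.3 kN, N_CD = -3 kN, N_BC = -34.4 kN, N_AB = -50.4 kN.
A_AB = 334.9 mm².
A_BC = 193.6 mm².
A_CD = 334.1 mm².
A_DE = 1099 mm².
δ_AB = -50400·864/(334.9·102000) = -1.275 mm
δ_BC = -34400·488/(193.6·102000) = -0.8501 mm
δ_CD = -3000·326/(334.1·102000) = -0.0287 mm
δ_DE = 28300·561/(1099·102000) = 0.1417 mm
δ = Σδ_i = -2.012 mm.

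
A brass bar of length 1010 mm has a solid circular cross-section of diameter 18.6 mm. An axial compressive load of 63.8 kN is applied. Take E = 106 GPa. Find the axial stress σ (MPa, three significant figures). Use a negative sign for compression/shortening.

-235 MPa

A = 271.7 mm².
σ = N/A = -63800/271.7 = -234.8 MPa.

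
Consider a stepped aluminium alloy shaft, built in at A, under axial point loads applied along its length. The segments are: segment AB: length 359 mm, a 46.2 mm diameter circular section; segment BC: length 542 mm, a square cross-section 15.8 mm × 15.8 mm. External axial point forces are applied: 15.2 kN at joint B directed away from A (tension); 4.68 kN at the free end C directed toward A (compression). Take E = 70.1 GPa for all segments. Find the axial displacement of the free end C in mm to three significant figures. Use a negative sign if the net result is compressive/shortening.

Internal axial forces (sectioning from the free end, tension +): N_BC = -4.68 kN, N_AB = 10.52 kN.
A_AB = 1676 mm².
A_BC = 249.6 mm².
δ_AB = 10520·359/(1676·70100) = 0.03214 mm
δ_BC = -4680·542/(249.6·70100) = -0.1449 mm
δ = Σδ_i = -0.1128 mm.

-0.113 mm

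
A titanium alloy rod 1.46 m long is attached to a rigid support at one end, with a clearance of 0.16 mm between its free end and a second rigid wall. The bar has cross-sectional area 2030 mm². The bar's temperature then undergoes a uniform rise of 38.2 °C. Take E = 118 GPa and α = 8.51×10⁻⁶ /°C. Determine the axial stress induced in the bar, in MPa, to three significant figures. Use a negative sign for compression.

-25.4 MPa

Free thermal expansion αLΔT = 8.51e-6 · 1460 · 38.2 = 0.4746 mm.
The walls engage after the gap closes; constrained expansion = 0.4746 − 0.16 = 0.3146 mm.
The walls impose strain ε = −(0.3146)/1460 = -2.1549e-04; σ = Eε = 118000 · -2.1549e-04 = -25.43 MPa.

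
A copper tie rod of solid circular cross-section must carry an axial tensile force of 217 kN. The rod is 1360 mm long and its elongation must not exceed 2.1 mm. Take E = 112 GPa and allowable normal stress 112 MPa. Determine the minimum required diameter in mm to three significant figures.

49.7 mm

Required area A ≥ P/σ_allow = 217000/112 = 1938 mm².
For a solid circular section, d ≥ √(4A/π) = 49.67 mm.
Elongation limit: A ≥ PL/(Eδ_allow) = 217000·1360/(112000·2.1) = 1255 mm² ⇒ d ≥ 39.97 mm.
The stress limit governs.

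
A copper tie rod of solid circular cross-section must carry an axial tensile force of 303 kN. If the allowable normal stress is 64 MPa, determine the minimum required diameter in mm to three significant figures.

77.6 mm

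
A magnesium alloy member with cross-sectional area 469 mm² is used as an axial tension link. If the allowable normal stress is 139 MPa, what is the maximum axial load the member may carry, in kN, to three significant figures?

65.2 kN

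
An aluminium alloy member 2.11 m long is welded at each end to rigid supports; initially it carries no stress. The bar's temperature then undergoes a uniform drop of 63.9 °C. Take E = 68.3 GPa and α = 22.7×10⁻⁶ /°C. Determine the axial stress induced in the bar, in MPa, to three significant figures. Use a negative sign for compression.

Free thermal expansion αLΔT = 22.7e-6 · 2110 · -63.9 = -3.061 mm.
The walls impose strain ε = −(-3.061)/2110 = 1.4505e-03; σ = Eε = 68300 · 1.4505e-03 = 99.07 MPa.

99.1 MPa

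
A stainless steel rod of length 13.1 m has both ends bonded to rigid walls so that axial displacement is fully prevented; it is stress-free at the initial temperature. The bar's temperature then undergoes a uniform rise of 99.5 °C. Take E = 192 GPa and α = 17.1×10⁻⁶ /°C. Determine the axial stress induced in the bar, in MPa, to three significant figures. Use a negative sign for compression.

-327 MPa

Free thermal expansion αLΔT = 17.1e-6 · 13100 · 99.5 = 22.29 mm.
The walls impose strain ε = −(22.29)/13100 = -1.7015e-03; σ = Eε = 192000 · -1.7015e-03 = -326.7 MPa.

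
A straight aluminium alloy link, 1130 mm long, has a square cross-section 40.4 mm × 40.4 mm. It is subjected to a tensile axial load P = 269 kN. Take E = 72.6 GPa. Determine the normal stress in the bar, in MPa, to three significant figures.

165 MPa

A = 1632 mm².
σ = N/A = 269000/1632 = 164.8 MPa.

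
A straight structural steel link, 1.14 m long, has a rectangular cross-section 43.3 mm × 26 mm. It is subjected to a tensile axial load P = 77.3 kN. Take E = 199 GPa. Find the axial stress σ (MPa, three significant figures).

A = 1126 mm².
σ = N/A = 77300/1126 = 68.66 MPa.

68.7 MPa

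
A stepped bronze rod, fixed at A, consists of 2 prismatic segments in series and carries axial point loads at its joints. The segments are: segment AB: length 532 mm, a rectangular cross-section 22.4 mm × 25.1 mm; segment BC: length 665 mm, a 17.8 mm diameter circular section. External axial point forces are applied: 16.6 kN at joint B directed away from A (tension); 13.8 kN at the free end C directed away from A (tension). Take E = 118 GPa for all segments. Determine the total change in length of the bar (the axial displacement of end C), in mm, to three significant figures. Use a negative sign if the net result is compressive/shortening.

0.556 mm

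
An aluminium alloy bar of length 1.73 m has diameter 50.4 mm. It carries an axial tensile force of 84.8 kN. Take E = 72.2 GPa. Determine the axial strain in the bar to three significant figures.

5.89e-04

A = 1995 mm².
σ = N/A = 42.51 MPa; ε = σ/E = 42.51/72200 = 5.887e-04.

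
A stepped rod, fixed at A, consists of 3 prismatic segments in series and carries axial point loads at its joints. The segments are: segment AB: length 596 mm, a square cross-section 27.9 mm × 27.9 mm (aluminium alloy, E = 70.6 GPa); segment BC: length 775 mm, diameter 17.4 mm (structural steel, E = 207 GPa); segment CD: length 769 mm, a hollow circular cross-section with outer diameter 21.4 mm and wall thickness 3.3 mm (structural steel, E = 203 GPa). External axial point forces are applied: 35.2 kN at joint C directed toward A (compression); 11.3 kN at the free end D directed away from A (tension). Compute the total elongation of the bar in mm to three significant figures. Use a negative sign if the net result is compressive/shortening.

-0.407 mm

Internal axial forces (sectioning from the free end, tension +): N_CD = 11.3 kN, N_BC = -23.9 kN, N_AB = -23.9 kN.
A_AB = 778.4 mm².
A_BC = 237.8 mm².
A_CD = 187.6 mm².
δ_AB = -23900·596/(778.4·70600) = -0.2592 mm
δ_BC = -23900·775/(237.8·207000) = -0.3763 mm
δ_CD = 11300·769/(187.6·203000) = 0.2281 mm
δ = Σδ_i = -0.4074 mm.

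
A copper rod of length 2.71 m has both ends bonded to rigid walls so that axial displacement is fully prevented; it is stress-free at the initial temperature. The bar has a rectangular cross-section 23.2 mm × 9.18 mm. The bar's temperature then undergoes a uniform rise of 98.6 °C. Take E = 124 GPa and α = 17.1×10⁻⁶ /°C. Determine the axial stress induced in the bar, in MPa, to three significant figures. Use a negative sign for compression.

-209 MPa

Free thermal expansion αLΔT = 17.1e-6 · 2710 · 98.6 = 4.569 mm.
The walls impose strain ε = −(4.569)/2710 = -1.6861e-03; σ = Eε = 124000 · -1.6861e-03 = -209.1 MPa.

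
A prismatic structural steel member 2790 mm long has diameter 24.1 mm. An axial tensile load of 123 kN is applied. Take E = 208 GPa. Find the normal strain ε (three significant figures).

A = 456.2 mm².
σ = N/A = 269.6 MPa; ε = σ/E = 269.6/208000 = 1.296e-03.

0.00130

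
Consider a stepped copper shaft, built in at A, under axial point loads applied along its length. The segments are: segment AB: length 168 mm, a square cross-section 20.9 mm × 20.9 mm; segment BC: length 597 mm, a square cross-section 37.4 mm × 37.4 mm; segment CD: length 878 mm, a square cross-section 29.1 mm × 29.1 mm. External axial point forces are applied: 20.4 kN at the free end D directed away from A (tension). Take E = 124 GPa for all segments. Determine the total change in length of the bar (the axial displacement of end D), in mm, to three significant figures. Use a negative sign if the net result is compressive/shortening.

0.304 mm

Internal axial forces (sectioning from the free end, tension +): N_CD = 20.4 kN, N_BC = 20.4 kN, N_AB = 20.4 kN.
A_AB = 436.8 mm².
A_BC = 1399 mm².
A_CD = 846.8 mm².
δ_AB = 20400·168/(436.8·124000) = 0.06327 mm
δ_BC = 20400·597/(1399·124000) = 0.07022 mm
δ_CD = 20400·878/(846.8·124000) = 0.1706 mm
δ = Σδ_i = 0.3041 mm.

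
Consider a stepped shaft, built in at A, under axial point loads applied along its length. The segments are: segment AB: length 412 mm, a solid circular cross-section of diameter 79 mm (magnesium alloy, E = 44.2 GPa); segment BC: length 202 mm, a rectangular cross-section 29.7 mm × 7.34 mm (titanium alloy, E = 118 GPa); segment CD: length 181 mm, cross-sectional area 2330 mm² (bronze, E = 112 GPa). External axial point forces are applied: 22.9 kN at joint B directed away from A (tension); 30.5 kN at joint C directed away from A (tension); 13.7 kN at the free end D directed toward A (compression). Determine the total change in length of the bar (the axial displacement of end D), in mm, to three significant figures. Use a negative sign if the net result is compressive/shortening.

Internal axial forces (sectioning from the free end, tension +): N_CD = -13.7 kN, N_BC = 16.8 kN, N_AB = 39.7 kN.
A_AB = 4902 mm².
A_BC = 218 mm².
δ_AB = 39700·412/(4902·44200) = 0.0755 mm
δ_BC = 16800·202/(218·118000) = 0.1319 mm
δ_CD = -13700·181/(2330·112000) = -0.009502 mm
δ = Σδ_i = 0.1979 mm.

0.198 mm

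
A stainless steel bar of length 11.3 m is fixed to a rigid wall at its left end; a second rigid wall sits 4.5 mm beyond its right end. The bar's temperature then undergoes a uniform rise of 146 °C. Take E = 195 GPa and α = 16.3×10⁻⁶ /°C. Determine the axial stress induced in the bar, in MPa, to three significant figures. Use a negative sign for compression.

Free thermal expansion αLΔT = 16.3e-6 · 11300 · 146 = 26.89 mm.
The walls engage after the gap closes; constrained expansion = 26.89 − 4.5 = 22.39 mm.
The walls impose strain ε = −(22.39)/11300 = -1.9816e-03; σ = Eε = 195000 · -1.9816e-03 = -386.4 MPa.

-386 MPa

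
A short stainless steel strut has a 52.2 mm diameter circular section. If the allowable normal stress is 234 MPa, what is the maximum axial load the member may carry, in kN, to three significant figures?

A = 2140 mm².
P_max = σ_allow · A = 234 · 2140 = 500800 N = 500.8 kN.

501 kN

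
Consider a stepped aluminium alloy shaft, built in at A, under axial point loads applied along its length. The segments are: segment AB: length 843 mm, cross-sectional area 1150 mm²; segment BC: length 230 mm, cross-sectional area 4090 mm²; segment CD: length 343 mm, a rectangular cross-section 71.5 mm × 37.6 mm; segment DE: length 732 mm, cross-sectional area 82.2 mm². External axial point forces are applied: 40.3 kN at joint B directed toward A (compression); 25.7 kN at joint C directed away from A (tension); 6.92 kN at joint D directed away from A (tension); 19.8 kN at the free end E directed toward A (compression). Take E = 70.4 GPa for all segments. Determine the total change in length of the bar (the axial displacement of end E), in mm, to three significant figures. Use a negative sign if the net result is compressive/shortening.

Internal axial forces (sectioning from the free end, tension +): N_DE = -19.8 kN, N_CD = -12.88 kN, N_BC = 12.82 kN, N_AB = -27.48 kN.
A_CD = 2688 mm².
δ_AB = -27480·843/(1150·70400) = -0.2861 mm
δ_BC = 12820·230/(4090·70400) = 0.01024 mm
δ_CD = -12880·343/(2688·70400) = -0.02334 mm
δ_DE = -19800·732/(82.2·70400) = -2.505 mm
δ = Σδ_i = -2.804 mm.

-2.80 mm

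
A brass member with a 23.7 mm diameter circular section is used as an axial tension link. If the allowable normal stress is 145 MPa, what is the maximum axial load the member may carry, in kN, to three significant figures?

A = 441.2 mm².
P_max = σ_allow · A = 145 · 441.2 = 63970 N = 63.97 kN.

64.0 kN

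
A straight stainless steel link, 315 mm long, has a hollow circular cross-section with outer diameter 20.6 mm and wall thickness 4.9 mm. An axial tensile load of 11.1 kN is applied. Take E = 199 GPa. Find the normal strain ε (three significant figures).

2.31e-04

A = 241.7 mm².
σ = N/A = 45.93 MPa; ε = σ/E = 45.93/199000 = 2.308e-04.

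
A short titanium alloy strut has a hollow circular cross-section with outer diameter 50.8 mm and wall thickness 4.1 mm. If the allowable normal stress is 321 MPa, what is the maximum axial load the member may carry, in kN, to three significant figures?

A = 601.5 mm².
P_max = σ_allow · A = 321 · 601.5 = 193100 N = 193.1 kN.

193 kN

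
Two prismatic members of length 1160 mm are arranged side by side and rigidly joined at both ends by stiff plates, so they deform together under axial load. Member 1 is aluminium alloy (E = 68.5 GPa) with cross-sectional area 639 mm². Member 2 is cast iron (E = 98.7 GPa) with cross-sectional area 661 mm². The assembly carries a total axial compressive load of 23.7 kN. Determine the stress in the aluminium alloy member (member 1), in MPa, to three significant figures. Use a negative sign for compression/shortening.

-14.9 MPa

Equal strain + equilibrium ⇒ each member carries load in proportion to AE: A₁E₁ = 43770000 N, A₂E₂ = 65240000 N, ΣAE = 109000000 N.
σ₁ = P·E₁/ΣAE = -23700·68500/109000000 = -14.89 MPa.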